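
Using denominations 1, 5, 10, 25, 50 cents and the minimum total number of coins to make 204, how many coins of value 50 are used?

4

Use the largest denomination that fits, subtract, and repeat.
204 − 4×50→4 − 4×1→0
Count of 50: 4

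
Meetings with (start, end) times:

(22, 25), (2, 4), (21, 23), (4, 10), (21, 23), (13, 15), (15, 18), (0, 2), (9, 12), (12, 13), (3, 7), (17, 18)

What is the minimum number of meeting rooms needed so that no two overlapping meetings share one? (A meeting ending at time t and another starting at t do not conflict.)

3

Events (time:±→running): 0:+→1 2:-→0 2:+→1 3:+→2 4:-→1 4:+→2 7:-→1 9:+→2 10:-→1 12:-→0 12:+→1 13:-→0 13:+→1 15:-→0 15:+→1 17:+→2 18:-→1 18:-→0 21:+→1 21:+→2 22:+→3 … peak 3.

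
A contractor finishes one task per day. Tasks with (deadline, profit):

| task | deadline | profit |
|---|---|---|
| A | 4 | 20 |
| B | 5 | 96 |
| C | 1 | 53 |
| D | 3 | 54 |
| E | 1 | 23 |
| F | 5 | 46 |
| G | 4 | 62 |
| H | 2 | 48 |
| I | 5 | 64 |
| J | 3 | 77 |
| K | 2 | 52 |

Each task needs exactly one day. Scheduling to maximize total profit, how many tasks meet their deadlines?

5

Sort by profit descending; place each in the latest free slot ≤ its deadline.
Profit order: B=96 J=77 I=64 G=62 D=54 C=53 K=52 H=48 F=46 E=23 A=20
Assign: B→slot 5, J→slot 3, I→slot 4, G→slot 2, D→slot 1, C skipped, K skipped, H skipped, F skipped, E skipped, A skipped.
Slots: [1:D] [2:G] [3:J] [4:I] [5:B]
5 of 11 scheduled.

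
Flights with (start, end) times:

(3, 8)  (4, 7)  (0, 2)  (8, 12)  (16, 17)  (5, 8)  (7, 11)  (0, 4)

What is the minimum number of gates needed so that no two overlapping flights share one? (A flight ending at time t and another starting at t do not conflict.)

starts: [0, 0, 3, 4, 5, 7, 8, 16]
ends:   [2, 4, 7, 8, 8, 11, 12, 17]
s0→1 s0→2 e2→1 s3→2 e4→1 s4→2 s5→3  — peak 3.

3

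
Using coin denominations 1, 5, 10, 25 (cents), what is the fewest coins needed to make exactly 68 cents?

68 − 2×25→18 − 1×10→8 − 1×5→3 − 3×1→0
Total coins = 2 + 1 + 1 + 3 = 7

7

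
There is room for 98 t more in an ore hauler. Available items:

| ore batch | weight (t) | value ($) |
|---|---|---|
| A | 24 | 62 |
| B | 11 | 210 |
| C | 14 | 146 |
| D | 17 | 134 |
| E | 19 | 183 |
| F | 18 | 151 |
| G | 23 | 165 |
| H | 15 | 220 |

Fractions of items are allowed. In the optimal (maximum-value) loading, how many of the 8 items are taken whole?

6

Greedy by value/weight ratio, highest first.
Ratios (sorted): B 19.09, H 14.67, C 10.43, E 9.63, F 8.39, D 7.88, G 7.17, A 2.58
take B (11 @ 210); take H (15 @ 220); take C (14 @ 146); take E (19 @ 183); take F (18 @ 151); take D (17 @ 134); take 4/23 of G → 28.70. Capacity used 98/98.
6 item(s) taken whole; one partial (take 4/23 of G).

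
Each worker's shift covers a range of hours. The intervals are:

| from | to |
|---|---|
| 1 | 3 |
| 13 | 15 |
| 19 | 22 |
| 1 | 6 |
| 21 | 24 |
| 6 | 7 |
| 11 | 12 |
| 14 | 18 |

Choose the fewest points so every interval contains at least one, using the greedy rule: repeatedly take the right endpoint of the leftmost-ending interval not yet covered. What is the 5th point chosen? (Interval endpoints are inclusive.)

22

By right end: [1,3]  [1,6]  [6,7]  [11,12]  [13,15]  [14,18]  [19,22]  [21,24]
[1,3] uncovered → point at 3; [6,7] uncovered → point at 7; [11,12] uncovered → point at 12; [13,15] uncovered → point at 15; [19,22] uncovered → point at 22.
Points: 3, 7, 12, 15, 22 (5 total).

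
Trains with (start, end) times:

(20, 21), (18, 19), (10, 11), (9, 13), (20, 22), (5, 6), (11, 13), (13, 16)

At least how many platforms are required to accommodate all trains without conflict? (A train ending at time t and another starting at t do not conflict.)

2

Count concurrent intervals with a sweep; the peak is the room count.
Events (time:±→running): 5:+→1 6:-→0 9:+→1 10:+→2 … peak 2.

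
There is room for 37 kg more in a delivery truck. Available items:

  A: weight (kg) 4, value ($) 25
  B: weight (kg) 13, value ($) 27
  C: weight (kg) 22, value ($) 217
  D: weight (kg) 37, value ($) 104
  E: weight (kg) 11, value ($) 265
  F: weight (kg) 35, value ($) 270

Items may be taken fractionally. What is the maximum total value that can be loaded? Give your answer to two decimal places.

512.86

Sort by value per unit weight and fill in that order.
Ratios (sorted): E 24.09, C 9.86, F 7.71, A 6.25, D 2.81, B 2.08
take E (11 @ 265); take C (22 @ 217); take 4/35 of F → 30.86. Capacity used 37/37.
Total value = 512.86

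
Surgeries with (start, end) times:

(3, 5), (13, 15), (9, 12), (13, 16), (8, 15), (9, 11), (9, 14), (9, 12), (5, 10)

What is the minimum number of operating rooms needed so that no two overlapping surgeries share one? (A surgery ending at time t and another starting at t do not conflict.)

Events (time:±→running): 3:+→1 5:-→0 5:+→1 8:+→2 9:+→3 9:+→4 9:+→5 9:+→6 … peak 6.

6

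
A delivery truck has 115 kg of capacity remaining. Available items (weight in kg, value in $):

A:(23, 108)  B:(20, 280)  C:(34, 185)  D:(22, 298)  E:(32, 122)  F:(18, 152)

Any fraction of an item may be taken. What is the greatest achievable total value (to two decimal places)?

Sort by value per unit weight and fill in that order.
Order: B (280/20=14.00) > D (298/22=13.55) > F (152/18=8.44) > C (185/34=5.44) > A (108/23=4.70) > E (122/32=3.81)
Fill: take B (20 @ 280) → take D (22 @ 298) → take F (18 @ 152) → take C (34 @ 185) → take 21/23 of A → 98.61; 115/115 used.
Total value = 1013.61

1013.61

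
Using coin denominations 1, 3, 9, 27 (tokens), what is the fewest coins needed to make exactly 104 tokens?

Greedy: take as many of the largest coin as possible, then repeat with the remainder.
104 − 3×27→23 − 2×9→5 − 1×3→2 − 2×1→0
Total coins = 3 + 2 + 1 + 2 = 8

8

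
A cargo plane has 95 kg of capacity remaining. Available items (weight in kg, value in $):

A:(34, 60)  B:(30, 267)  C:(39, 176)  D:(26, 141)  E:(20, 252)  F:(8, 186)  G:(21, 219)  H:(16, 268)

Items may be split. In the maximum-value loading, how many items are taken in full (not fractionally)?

5

Greedy by value/weight ratio, highest first.
Ratios (sorted): F 23.25, H 16.75, E 12.60, G 10.43, B 8.90, D 5.42, C 4.51, A 1.76
take F (8 @ 186); take H (16 @ 268); take E (20 @ 252); take G (21 @ 219); take B (30 @ 267). Capacity used 95/95.
5 item(s) taken whole.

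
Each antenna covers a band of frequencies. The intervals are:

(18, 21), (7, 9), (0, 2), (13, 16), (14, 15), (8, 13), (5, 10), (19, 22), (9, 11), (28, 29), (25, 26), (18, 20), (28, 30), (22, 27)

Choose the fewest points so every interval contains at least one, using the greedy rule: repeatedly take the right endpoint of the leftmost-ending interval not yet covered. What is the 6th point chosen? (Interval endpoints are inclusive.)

Sort by right endpoint; whenever an interval is uncovered, place a point at its right end.
Sorted: [0,2] [7,9] [5,10] [9,11] [8,13] [14,15] [13,16] [18,20] [18,21] [19,22] [25,26] [22,27] [28,29] [28,30]
{[0,2]} hit by 2; {[7,9],[5,10],[9,11],[8,13]} hit by 9; {[14,15],[13,16]} hit by 15; {[18,20],[18,21],[19,22]} hit by 20; {[25,26],[22,27]} hit by 26; {[28,29],[28,30]} hit by 29.
Points: 2, 9, 15, 20, 26, 29 (6 total).

29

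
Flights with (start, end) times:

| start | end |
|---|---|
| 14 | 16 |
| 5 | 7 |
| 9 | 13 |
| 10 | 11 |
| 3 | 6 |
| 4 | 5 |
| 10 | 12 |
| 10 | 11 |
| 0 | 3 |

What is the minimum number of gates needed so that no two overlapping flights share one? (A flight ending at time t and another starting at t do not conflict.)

Events (time:±→running): 0:+→1 3:-→0 3:+→1 4:+→2 5:-→1 5:+→2 6:-→1 7:-→0 9:+→1 10:+→2 10:+→3 10:+→4 … peak 4.

4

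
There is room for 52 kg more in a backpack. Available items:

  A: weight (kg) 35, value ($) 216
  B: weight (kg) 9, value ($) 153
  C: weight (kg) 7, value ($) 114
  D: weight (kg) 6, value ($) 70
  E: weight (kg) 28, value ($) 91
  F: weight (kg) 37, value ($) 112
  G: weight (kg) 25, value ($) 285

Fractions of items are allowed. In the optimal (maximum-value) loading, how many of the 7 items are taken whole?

Order: B (153/9=17.00) > C (114/7=16.29) > D (70/6=11.67) > G (285/25=11.40) > A (216/35=6.17) > E (91/28=3.25) > F (112/37=3.03)
Fill: take B (9 @ 153) → take C (7 @ 114) → take D (6 @ 70) → take G (25 @ 285) → take 5/35 of A → 30.86; 52/52 used.
4 item(s) taken whole; one partial (take 5/35 of A).

4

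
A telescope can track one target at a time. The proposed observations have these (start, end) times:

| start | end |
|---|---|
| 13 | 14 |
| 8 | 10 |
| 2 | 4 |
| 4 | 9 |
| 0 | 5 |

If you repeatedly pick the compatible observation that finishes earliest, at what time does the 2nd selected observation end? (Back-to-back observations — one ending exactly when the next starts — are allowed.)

9

By end time: (2,4), (0,5), (4,9), (8,10), (13,14).
Pick (2,4); next start ≥ 4 → (4,9); next start ≥ 9 → (13,14).
Selected: (2,4) (4,9) (13,14)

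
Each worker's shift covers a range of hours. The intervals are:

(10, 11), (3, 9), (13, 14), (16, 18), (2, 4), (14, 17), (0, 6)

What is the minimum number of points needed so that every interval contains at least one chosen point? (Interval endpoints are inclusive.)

Sorted: [2,4] [0,6] [3,9] [10,11] [13,14] [14,17] [16,18]
{[2,4],[0,6],[3,9]} hit by 4; {[10,11]} hit by 11; {[13,14],[14,17]} hit by 14; {[16,18]} hit by 18.
Points: 4, 11, 14, 18 (4 total).

4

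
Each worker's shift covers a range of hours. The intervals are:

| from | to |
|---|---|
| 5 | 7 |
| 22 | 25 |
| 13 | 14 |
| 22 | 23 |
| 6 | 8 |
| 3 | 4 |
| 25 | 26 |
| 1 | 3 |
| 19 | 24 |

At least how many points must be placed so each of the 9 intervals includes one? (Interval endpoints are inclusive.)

Process intervals by earliest right end; each time one isn't hit yet, stab at its right endpoint.
Sorted: [1,3] [3,4] [5,7] [6,8] [13,14] [22,23] [19,24] [22,25] [25,26]
{[1,3],[3,4]} hit by 3; {[5,7],[6,8]} hit by 7; {[13,14]} hit by 14; {[22,23],[19,24],[22,25]} hit by 23; {[25,26]} hit by 26.
Points: 3, 7, 14, 23, 26 (5 total).

5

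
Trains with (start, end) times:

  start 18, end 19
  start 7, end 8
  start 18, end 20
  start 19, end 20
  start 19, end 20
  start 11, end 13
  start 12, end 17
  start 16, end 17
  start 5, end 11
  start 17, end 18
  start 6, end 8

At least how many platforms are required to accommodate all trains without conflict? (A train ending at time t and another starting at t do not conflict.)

The answer is the maximum number of intervals overlapping at any instant.
starts: [5, 6, 7, 11, 12, 16, 17, 18, 18, 19, 19]
ends:   [8, 8, 11, 13, 17, 17, 18, 19, 20, 20, 20]
s5→1 s6→2 s7→3  — peak 3.

3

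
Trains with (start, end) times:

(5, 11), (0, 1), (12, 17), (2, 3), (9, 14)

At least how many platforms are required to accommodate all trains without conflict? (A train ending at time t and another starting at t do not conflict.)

2

starts: [0, 2, 5, 9, 12]
ends:   [1, 3, 11, 14, 17]
s0→1 e1→0 s2→1 e3→0 s5→1 s9→2  — peak 2.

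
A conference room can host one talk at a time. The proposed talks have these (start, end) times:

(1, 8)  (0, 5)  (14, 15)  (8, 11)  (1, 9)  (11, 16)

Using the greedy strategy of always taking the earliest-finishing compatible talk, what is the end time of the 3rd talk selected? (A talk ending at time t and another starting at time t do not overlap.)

Greedy by earliest finish: after sorting by end time, pick each interval compatible with the last pick.
Sorted by end: (0,5)  (1,8)  (1,9)  (8,11)  (14,15)  (11,16)
take (0,5); skip (1,9); take (8,11); take (14,15); skip (11,16).
Selected: (0,5) (8,11) (14,15)

15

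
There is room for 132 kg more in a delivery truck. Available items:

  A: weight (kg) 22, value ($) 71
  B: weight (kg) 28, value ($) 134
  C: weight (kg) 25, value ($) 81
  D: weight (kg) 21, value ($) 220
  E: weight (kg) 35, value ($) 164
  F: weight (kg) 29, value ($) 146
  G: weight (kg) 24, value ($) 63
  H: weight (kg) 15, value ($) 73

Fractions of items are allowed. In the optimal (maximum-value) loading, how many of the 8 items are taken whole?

Order: D (220/21=10.48) > F (146/29=5.03) > H (73/15=4.87) > B (134/28=4.79) > E (164/35=4.69) > C (81/25=3.24) > A (71/22=3.23) > G (63/24=2.62)
Fill: take D (21 @ 220) → take F (29 @ 146) → take H (15 @ 73) → take B (28 @ 134) → take E (35 @ 164) → take 4/25 of C → 12.96; 132/132 used.
5 item(s) taken whole; one partial (take 4/25 of C).

5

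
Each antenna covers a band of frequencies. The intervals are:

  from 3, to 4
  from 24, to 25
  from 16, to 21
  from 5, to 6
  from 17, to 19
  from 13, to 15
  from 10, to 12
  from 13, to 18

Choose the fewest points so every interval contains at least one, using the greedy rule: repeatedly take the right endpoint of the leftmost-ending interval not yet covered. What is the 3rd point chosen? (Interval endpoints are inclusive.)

12

Process intervals by earliest right end; each time one isn't hit yet, stab at its right endpoint.
Sorted: [3,4] [5,6] [10,12] [13,15] [13,18] [17,19] [16,21] [24,25]
{[3,4]} hit by 4; {[5,6]} hit by 6; {[10,12]} hit by 12; {[13,15],[13,18]} hit by 15; {[17,19],[16,21]} hit by 19; {[24,25]} hit by 25.
Points: 4, 6, 12, 15, 19, 25 (6 total).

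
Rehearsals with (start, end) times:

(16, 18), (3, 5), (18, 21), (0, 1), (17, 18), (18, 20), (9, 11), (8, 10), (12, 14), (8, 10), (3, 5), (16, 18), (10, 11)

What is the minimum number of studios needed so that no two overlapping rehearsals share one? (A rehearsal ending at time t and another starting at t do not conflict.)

Events (time:±→running): 0:+→1 1:-→0 3:+→1 3:+→2 5:-→1 5:-→0 8:+→1 8:+→2 9:+→3 … peak 3.

3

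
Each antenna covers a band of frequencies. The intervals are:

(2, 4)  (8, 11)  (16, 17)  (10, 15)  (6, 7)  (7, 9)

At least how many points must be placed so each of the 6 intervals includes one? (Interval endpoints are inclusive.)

Sorted: [2,4] [6,7] [7,9] [8,11] [10,15] [16,17]
{[2,4]} hit by 4; {[6,7],[7,9]} hit by 7; {[8,11],[10,15]} hit by 11; {[16,17]} hit by 17.
Points: 4, 7, 11, 17 (4 total).

4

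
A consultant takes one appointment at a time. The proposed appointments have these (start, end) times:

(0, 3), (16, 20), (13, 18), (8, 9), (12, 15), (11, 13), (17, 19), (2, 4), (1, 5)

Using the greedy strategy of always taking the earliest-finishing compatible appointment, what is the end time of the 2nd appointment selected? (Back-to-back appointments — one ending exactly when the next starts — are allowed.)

9

Order by finish time; keep every interval that doesn't clash with the previous kept one.
By end time: (0,3), (2,4), (1,5), (8,9), (11,13), (12,15), (13,18), (17,19), (16,20).
Pick (0,3); next start ≥ 3 → (8,9); next start ≥ 9 → (11,13); next start ≥ 13 → (13,18).
Selected: (0,3) (8,9) (11,13) (13,18)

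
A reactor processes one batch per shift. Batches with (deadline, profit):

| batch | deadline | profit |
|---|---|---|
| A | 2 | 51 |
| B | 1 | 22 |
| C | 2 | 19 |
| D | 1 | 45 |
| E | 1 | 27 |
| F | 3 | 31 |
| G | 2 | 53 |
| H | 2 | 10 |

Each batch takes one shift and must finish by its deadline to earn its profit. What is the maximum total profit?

135

Take jobs in profit order; each goes to the latest open slot no later than its deadline.
By profit: G(d2,53), A(d2,51), D(d1,45), F(d3,31), E(d1,27), B(d1,22), C(d2,19), H(d2,10)
G→slot 2; A→slot 1; D skipped; F→slot 3; E skipped; B skipped; C skipped; H skipped.
Profit = 51 + 53 + 31 = 135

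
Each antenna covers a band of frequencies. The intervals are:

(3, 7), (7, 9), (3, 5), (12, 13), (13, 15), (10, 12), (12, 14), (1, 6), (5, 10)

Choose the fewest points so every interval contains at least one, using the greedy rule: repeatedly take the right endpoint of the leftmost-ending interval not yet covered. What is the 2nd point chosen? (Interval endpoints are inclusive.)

By right end: [3,5]  [1,6]  [3,7]  [7,9]  [5,10]  [10,12]  [12,13]  [12,14]  [13,15]
[3,5] uncovered → point at 5; [7,9] uncovered → point at 9; [10,12] uncovered → point at 12; [13,15] uncovered → point at 15.
Points: 5, 9, 12, 15 (4 total).

9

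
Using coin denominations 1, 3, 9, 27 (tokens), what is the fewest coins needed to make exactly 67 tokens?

5

Greedy: take as many of the largest coin as possible, then repeat with the remainder.
67 = 2×27 + 1×9 + 1×3 + 1×1
Total coins = 2 + 1 + 1 + 1 = 5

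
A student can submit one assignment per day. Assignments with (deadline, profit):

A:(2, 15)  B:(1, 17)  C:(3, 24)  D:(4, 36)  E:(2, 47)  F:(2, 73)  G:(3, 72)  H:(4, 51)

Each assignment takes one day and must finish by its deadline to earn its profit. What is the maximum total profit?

243

Take jobs in profit order; each goes to the latest open slot no later than its deadline.
By profit: F(d2,73), G(d3,72), H(d4,51), E(d2,47), D(d4,36), C(d3,24), B(d1,17), A(d2,15)
F→slot 2; G→slot 3; H→slot 4; E→slot 1; D skipped; C skipped; B skipped; A skipped.
Profit = 47 + 73 + 72 + 51 = 243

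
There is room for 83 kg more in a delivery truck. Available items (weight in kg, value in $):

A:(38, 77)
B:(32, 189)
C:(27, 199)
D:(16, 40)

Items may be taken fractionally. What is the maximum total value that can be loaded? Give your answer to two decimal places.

Sort by value per unit weight and fill in that order.
Ratios (sorted): C 7.37, B 5.91, D 2.50, A 2.03
take C (27 @ 199); take B (32 @ 189); take D (16 @ 40); take 8/38 of A → 16.21. Capacity used 83/83.
Total value = 444.21

444.21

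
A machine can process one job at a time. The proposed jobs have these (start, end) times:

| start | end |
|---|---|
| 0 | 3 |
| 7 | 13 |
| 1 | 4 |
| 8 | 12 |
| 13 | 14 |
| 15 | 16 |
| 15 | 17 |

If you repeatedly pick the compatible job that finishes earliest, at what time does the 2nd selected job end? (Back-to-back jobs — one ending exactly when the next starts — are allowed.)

12

Greedy by earliest finish: after sorting by end time, pick each interval compatible with the last pick.
Sorted by end: (0,3)  (1,4)  (8,12)  (7,13)  (13,14)  (15,16)  (15,17)
take (0,3); take (8,12); take (13,14); take (15,16).
Selected: (0,3) (8,12) (13,14) (15,16)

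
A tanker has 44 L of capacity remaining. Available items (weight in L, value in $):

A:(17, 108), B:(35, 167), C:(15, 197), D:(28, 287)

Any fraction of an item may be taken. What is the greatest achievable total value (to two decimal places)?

490.35

Order: C (197/15=13.13) > D (287/28=10.25) > A (108/17=6.35) > B (167/35=4.77)
Fill: take C (15 @ 197) → take D (28 @ 287) → take 1/17 of A → 6.35; 44/44 used.
Total value = 490.35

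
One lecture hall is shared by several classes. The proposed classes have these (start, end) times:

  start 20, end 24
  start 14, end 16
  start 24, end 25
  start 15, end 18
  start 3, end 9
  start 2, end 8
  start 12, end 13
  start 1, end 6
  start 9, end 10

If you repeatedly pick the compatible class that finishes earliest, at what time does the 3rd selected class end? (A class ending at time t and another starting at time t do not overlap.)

13

Sort by end time and greedily take each interval whose start is ≥ the last chosen end.
By end time: (1,6), (2,8), (3,9), (9,10), (12,13), (14,16), (15,18), (20,24), (24,25).
Pick (1,6); next start ≥ 6 → (9,10); next start ≥ 10 → (12,13); next start ≥ 13 → (14,16); next start ≥ 16 → (20,24); next start ≥ 24 → (24,25).
Selected: (1,6) (9,10) (12,13) (14,16) (20,24) (24,25)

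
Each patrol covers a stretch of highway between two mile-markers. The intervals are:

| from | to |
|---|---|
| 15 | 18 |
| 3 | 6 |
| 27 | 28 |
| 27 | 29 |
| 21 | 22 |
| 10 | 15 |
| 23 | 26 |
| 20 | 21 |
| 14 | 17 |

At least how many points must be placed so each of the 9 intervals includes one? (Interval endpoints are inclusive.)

5

By right end: [3,6]  [10,15]  [14,17]  [15,18]  [20,21]  [21,22]  [23,26]  [27,28]  [27,29]
[3,6] uncovered → point at 6; [10,15] uncovered → point at 15; [20,21] uncovered → point at 21; [23,26] uncovered → point at 26; [27,28] uncovered → point at 28.
Points: 6, 15, 21, 26, 28 (5 total).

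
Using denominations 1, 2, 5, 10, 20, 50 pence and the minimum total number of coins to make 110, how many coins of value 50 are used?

110 − 2×50→10 − 1×10→0
Count of 50: 2

2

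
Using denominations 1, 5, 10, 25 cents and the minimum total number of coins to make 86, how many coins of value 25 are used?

Greedy: take as many of the largest coin as possible, then repeat with the remainder.
86 − 3×25→11 − 1×10→1 − 1×1→0
Count of 25: 3

3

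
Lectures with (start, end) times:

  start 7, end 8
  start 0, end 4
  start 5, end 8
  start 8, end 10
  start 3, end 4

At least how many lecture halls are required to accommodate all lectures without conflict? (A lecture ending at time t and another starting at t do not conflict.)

Events (time:±→running): 0:+→1 3:+→2 … peak 2.

2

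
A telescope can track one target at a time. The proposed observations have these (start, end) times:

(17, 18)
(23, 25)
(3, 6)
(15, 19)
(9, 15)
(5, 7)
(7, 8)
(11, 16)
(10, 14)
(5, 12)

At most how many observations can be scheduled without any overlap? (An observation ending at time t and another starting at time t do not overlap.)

5

Greedy by earliest finish: after sorting by end time, pick each interval compatible with the last pick.
Sorted by end: (3,6)  (5,7)  (7,8)  (5,12)  (10,14)  (9,15)  (11,16)  (17,18)  (15,19)  (23,25)
take (3,6); take (7,8); skip (5,12); take (10,14); take (17,18); take (23,25).
Selected 5 observations.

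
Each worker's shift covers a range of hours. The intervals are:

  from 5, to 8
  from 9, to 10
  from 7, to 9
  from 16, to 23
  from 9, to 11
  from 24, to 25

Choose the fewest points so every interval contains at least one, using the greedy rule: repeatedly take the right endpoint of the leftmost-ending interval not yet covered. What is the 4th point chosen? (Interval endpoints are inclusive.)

Process intervals by earliest right end; each time one isn't hit yet, stab at its right endpoint.
By right end: [5,8]  [7,9]  [9,10]  [9,11]  [16,23]  [24,25]
[5,8] uncovered → point at 8; [9,10] uncovered → point at 10; [16,23] uncovered → point at 23; [24,25] uncovered → point at 25.
Points: 8, 10, 23, 25 (4 total).

25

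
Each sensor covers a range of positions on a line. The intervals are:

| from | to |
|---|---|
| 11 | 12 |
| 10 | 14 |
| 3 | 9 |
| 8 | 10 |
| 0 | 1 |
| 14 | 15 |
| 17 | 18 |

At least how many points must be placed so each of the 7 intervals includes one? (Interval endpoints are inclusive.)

5

Process intervals by earliest right end; each time one isn't hit yet, stab at its right endpoint.
Sorted: [0,1] [3,9] [8,10] [11,12] [10,14] [14,15] [17,18]
{[0,1]} hit by 1; {[3,9],[8,10]} hit by 9; {[11,12],[10,14]} hit by 12; {[14,15]} hit by 15; {[17,18]} hit by 18.
Points: 1, 9, 12, 15, 18 (5 total).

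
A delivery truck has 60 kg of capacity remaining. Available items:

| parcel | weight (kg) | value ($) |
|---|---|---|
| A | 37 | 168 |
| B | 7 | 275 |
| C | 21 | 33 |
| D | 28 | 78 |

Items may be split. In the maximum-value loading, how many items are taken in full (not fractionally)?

Greedy by value/weight ratio, highest first.
Order: B (275/7=39.29) > A (168/37=4.54) > D (78/28=2.79) > C (33/21=1.57)
Fill: take B (7 @ 275) → take A (37 @ 168) → take 16/28 of D → 44.57; 60/60 used.
2 item(s) taken whole; one partial (take 16/28 of D).

2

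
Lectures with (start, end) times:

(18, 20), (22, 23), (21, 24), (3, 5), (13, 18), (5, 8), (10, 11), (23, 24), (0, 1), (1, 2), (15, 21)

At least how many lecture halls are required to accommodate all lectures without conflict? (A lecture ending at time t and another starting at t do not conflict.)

2

The answer is the maximum number of intervals overlapping at any instant.
Events (time:±→running): 0:+→1 1:-→0 1:+→1 2:-→0 3:+→1 5:-→0 5:+→1 8:-→0 10:+→1 11:-→0 13:+→1 15:+→2 … peak 2.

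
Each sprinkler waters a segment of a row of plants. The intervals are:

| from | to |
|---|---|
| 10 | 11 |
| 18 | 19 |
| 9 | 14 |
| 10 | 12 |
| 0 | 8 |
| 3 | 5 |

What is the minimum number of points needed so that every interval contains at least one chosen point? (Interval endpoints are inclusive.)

By right end: [3,5]  [0,8]  [10,11]  [10,12]  [9,14]  [18,19]
[3,5] uncovered → point at 5; [10,11] uncovered → point at 11; [18,19] uncovered → point at 19.
Points: 5, 11, 19 (3 total).

3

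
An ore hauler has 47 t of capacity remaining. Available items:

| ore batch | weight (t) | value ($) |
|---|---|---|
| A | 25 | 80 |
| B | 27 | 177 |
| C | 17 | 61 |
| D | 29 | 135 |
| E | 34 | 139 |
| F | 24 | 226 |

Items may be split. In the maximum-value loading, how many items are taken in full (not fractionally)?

Greedy by value/weight ratio, highest first.
Order: F (226/24=9.42) > B (177/27=6.56) > D (135/29=4.66) > E (139/34=4.09) > C (61/17=3.59) > A (80/25=3.20)
Fill: take F (24 @ 226) → take 23/27 of B → 150.78; 47/47 used.
1 item(s) taken whole; one partial (take 23/27 of B).

1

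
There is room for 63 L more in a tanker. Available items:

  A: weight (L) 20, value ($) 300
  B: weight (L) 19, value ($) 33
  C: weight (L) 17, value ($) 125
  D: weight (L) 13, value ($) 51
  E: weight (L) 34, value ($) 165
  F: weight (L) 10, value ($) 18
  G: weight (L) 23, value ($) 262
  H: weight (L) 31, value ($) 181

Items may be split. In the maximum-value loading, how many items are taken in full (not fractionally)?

Sort by value per unit weight and fill in that order.
Order: A (300/20=15.00) > G (262/23=11.39) > C (125/17=7.35) > H (181/31=5.84) > E (165/34=4.85) > D (51/13=3.92) > F (18/10=1.80) > B (33/19=1.74)
Fill: take A (20 @ 300) → take G (23 @ 262) → take C (17 @ 125) → take 3/31 of H → 17.52; 63/63 used.
3 item(s) taken whole; one partial (take 3/31 of H).

3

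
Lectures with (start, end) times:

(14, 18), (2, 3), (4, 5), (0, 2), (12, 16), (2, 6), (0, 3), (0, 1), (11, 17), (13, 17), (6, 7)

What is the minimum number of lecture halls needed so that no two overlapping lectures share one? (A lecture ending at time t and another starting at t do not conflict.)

4

Events (time:±→running): 0:+→1 0:+→2 0:+→3 1:-→2 2:-→1 2:+→2 2:+→3 3:-→2 3:-→1 4:+→2 5:-→1 6:-→0 6:+→1 7:-→0 11:+→1 12:+→2 13:+→3 14:+→4 … peak 4.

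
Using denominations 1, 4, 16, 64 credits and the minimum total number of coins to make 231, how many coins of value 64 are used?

3

Use the largest denomination that fits, subtract, and repeat.
231 = 3×64 + 2×16 + 1×4 + 3×1
Count of 64: 3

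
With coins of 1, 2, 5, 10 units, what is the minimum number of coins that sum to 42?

5

42 − 4×10→2 − 1×2→0
Total coins = 4 + 1 = 5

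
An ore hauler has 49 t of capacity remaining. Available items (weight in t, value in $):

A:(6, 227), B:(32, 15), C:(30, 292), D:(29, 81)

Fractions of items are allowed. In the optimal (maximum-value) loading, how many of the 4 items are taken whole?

2

Sort by value per unit weight and fill in that order.
Order: A (227/6=37.83) > C (292/30=9.73) > D (81/29=2.79) > B (15/32=0.47)
Fill: take A (6 @ 227) → take C (30 @ 292) → take 13/29 of D → 36.31; 49/49 used.
2 item(s) taken whole; one partial (take 13/29 of D).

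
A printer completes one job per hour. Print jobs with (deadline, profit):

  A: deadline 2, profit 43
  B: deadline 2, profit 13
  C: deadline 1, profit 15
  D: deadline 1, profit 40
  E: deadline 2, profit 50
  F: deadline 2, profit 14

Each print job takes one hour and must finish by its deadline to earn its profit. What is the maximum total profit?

Take jobs in profit order; each goes to the latest open slot no later than its deadline.
By profit: E(d2,50), A(d2,43), D(d1,40), C(d1,15), F(d2,14), B(d2,13)
E→slot 2; A→slot 1; D skipped; C skipped; F skipped; B skipped.
Profit = 43 + 50 = 93

93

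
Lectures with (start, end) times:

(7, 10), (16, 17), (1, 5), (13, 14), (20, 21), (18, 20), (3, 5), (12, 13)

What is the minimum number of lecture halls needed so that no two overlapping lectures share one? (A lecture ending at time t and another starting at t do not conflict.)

2

Events (time:±→running): 1:+→1 3:+→2 … peak 2.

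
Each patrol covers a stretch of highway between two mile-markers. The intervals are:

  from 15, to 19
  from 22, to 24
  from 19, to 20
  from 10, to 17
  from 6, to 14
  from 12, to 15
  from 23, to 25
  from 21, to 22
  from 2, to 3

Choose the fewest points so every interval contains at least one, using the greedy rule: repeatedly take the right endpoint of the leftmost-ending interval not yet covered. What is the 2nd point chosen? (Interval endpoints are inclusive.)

14

Sort by right endpoint; whenever an interval is uncovered, place a point at its right end.
Sorted: [2,3] [6,14] [12,15] [10,17] [15,19] [19,20] [21,22] [22,24] [23,25]
{[2,3]} hit by 3; {[6,14],[12,15],[10,17]} hit by 14; {[15,19],[19,20]} hit by 19; {[21,22],[22,24]} hit by 22; {[23,25]} hit by 25.
Points: 3, 14, 19, 22, 25 (5 total).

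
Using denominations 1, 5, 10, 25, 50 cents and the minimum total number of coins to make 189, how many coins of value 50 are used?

Greedy: take as many of the largest coin as possible, then repeat with the remainder.
189 = 3×50 + 1×25 + 1×10 + 4×1
Count of 50: 3

3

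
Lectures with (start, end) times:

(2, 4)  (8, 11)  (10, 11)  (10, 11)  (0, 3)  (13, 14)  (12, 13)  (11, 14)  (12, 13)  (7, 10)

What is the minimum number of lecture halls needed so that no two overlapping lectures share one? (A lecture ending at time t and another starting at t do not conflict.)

3

The answer is the maximum number of intervals overlapping at any instant.
starts: [0, 2, 7, 8, 10, 10, 11, 12, 12, 13]
ends:   [3, 4, 10, 11, 11, 11, 13, 13, 14, 14]
s0→1 s2→2 e3→1 e4→0 s7→1 s8→2 e10→1 s10→2 s10→3  — peak 3.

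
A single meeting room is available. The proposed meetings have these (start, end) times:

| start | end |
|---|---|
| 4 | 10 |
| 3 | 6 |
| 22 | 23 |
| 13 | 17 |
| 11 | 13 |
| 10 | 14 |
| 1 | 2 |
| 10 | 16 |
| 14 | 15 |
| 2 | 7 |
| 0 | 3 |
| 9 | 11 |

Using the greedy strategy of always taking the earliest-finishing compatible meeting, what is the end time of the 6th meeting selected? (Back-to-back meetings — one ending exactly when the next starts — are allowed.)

Order by finish time; keep every interval that doesn't clash with the previous kept one.
Sorted by end: (1,2)  (0,3)  (3,6)  (2,7)  (4,10)  (9,11)  (11,13)  (10,14)  (14,15)  (10,16)  (13,17)  (22,23)
take (1,2); skip (0,3); take (3,6); skip (2,7); take (9,11); take (11,13); take (14,15); take (22,23).
Selected: (1,2) (3,6) (9,11) (11,13) (14,15) (22,23)

23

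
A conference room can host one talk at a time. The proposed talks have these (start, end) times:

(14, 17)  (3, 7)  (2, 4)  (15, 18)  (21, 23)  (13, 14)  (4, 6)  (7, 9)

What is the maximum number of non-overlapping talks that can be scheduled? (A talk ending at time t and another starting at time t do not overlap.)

Sort by end time and greedily take each interval whose start is ≥ the last chosen end.
Sorted by end: (2,4)  (4,6)  (3,7)  (7,9)  (13,14)  (14,17)  (15,18)  (21,23)
take (2,4); take (4,6); take (7,9); take (13,14); take (14,17); skip (15,18); take (21,23).
Selected 6 talks.

6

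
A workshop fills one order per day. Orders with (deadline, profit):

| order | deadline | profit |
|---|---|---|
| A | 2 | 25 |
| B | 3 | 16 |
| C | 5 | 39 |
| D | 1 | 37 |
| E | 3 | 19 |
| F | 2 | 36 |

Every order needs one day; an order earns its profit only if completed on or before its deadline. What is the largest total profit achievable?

Take jobs in profit order; each goes to the latest open slot no later than its deadline.
By profit: C(d5,39), D(d1,37), F(d2,36), A(d2,25), E(d3,19), B(d3,16)
C→slot 5; D→slot 1; F→slot 2; A skipped; E→slot 3; B skipped.
Profit = 37 + 36 + 19 + 39 = 131

131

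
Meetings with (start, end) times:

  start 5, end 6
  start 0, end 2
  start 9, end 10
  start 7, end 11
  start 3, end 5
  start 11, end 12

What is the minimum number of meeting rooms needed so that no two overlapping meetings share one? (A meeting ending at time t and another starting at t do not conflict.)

starts: [0, 3, 5, 7, 9, 11]
ends:   [2, 5, 6, 10, 11, 12]
s0→1 e2→0 s3→1 e5→0 s5→1 e6→0 s7→1 s9→2  — peak 2.

2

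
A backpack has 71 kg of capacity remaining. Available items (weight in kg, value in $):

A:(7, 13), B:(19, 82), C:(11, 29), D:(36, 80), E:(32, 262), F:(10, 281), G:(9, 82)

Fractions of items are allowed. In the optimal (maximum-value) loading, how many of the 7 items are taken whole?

Greedy by value/weight ratio, highest first.
Ratios (sorted): F 28.10, G 9.11, E 8.19, B 4.32, C 2.64, D 2.22, A 1.86
take F (10 @ 281); take G (9 @ 82); take E (32 @ 262); take B (19 @ 82); take 1/11 of C → 2.64. Capacity used 71/71.
4 item(s) taken whole; one partial (take 1/11 of C).

4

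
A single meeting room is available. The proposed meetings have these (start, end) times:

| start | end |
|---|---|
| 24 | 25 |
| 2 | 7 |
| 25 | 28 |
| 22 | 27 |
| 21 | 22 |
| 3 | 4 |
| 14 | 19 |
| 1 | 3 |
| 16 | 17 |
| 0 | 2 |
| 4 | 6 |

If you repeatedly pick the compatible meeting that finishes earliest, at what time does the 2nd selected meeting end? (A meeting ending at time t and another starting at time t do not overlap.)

4

Sort by end time and greedily take each interval whose start is ≥ the last chosen end.
Sorted by end: (0,2)  (1,3)  (3,4)  (4,6)  (2,7)  (16,17)  (14,19)  (21,22)  (24,25)  (22,27)  (25,28)
take (0,2); skip (1,3); take (3,4); take (4,6); skip (2,7); take (16,17); take (21,22); take (24,25); take (25,28).
Selected: (0,2) (3,4) (4,6) (16,17) (21,22) (24,25) (25,28)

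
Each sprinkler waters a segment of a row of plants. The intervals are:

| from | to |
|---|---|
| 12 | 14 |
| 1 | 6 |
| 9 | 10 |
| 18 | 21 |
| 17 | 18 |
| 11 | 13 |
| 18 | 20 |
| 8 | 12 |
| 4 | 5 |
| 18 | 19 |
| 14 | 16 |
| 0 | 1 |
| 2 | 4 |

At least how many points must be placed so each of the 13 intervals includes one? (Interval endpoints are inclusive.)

By right end: [0,1]  [2,4]  [4,5]  [1,6]  [9,10]  [8,12]  [11,13]  [12,14]  [14,16]  [17,18]  [18,19]  [18,20]  [18,21]
[0,1] uncovered → point at 1; [2,4] uncovered → point at 4; [9,10] uncovered → point at 10; [11,13] uncovered → point at 13; [14,16] uncovered → point at 16; [17,18] uncovered → point at 18.
Points: 1, 4, 10, 13, 16, 18 (6 total).

6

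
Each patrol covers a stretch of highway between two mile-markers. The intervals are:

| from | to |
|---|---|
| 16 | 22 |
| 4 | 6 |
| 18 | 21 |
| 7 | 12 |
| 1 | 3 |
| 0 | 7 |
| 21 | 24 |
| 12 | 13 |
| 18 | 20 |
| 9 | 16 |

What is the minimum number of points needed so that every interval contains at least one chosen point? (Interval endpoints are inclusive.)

5

Sort by right endpoint; whenever an interval is uncovered, place a point at its right end.
By right end: [1,3]  [4,6]  [0,7]  [7,12]  [12,13]  [9,16]  [18,20]  [18,21]  [16,22]  [21,24]
[1,3] uncovered → point at 3; [4,6] uncovered → point at 6; [7,12] uncovered → point at 12; [18,20] uncovered → point at 20; [21,24] uncovered → point at 24.
Points: 3, 6, 12, 20, 24 (5 total).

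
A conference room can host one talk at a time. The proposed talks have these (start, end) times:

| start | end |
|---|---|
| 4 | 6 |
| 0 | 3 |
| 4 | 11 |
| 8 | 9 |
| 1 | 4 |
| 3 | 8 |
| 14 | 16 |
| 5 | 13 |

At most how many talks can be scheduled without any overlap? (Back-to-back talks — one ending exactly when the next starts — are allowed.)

By end time: (0,3), (1,4), (4,6), (3,8), (8,9), (4,11), (5,13), (14,16).
Pick (0,3); next start ≥ 3 → (4,6); next start ≥ 6 → (8,9); next start ≥ 9 → (14,16).
Selected 4 talks.

4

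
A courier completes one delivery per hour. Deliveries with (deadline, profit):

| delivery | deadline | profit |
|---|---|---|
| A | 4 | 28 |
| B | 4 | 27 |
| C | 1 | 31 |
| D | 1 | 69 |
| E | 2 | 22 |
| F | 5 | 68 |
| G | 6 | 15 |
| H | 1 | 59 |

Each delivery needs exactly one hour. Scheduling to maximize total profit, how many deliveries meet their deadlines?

6

Sort by profit descending; place each in the latest free slot ≤ its deadline.
Profit order: D=69 F=68 H=59 C=31 A=28 B=27 E=22 G=15
Assign: D→slot 1, F→slot 5, H skipped, C skipped, A→slot 4, B→slot 3, E→slot 2, G→slot 6.
Slots: [1:D] [2:E] [3:B] [4:A] [5:F] [6:G]
6 of 8 scheduled.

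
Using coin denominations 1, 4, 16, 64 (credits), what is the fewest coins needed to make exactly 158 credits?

8

158 = 2×64 + 1×16 + 3×4 + 2×1
Total coins = 2 + 1 + 3 + 2 = 8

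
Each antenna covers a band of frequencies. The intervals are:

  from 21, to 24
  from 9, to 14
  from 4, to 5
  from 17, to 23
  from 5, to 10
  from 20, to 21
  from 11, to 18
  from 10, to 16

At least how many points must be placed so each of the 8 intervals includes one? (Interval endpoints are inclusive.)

By right end: [4,5]  [5,10]  [9,14]  [10,16]  [11,18]  [20,21]  [17,23]  [21,24]
[4,5] uncovered → point at 5; [9,14] uncovered → point at 14; [20,21] uncovered → point at 21.
Points: 5, 14, 21 (3 total).

3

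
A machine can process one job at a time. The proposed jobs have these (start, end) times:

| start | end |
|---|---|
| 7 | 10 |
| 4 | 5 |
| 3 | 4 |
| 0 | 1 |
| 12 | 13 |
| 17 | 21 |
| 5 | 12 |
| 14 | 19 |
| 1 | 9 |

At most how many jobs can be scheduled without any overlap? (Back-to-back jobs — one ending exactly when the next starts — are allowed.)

Sort by end time and greedily take each interval whose start is ≥ the last chosen end.
By end time: (0,1), (3,4), (4,5), (1,9), (7,10), (5,12), (12,13), (14,19), (17,21).
Pick (0,1); next start ≥ 1 → (3,4); next start ≥ 4 → (4,5); next start ≥ 5 → (7,10); next start ≥ 10 → (12,13); next start ≥ 13 → (14,19).
Selected 6 jobs.

6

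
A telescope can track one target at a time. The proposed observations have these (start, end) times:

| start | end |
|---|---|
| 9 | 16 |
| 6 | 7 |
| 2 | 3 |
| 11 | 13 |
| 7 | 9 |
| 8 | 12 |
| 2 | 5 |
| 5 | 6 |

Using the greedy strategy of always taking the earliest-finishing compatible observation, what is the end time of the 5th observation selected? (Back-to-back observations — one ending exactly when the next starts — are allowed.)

13

Order by finish time; keep every interval that doesn't clash with the previous kept one.
By end time: (2,3), (2,5), (5,6), (6,7), (7,9), (8,12), (11,13), (9,16).
Pick (2,3); next start ≥ 3 → (5,6); next start ≥ 6 → (6,7); next start ≥ 7 → (7,9); next start ≥ 9 → (11,13).
Selected: (2,3) (5,6) (6,7) (7,9) (11,13)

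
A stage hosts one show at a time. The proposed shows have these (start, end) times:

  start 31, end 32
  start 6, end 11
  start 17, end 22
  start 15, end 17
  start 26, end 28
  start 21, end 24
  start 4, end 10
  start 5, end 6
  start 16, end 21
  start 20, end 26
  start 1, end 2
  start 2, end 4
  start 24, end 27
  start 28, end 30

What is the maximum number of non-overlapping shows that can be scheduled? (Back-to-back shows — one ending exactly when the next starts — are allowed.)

9

By end time: (1,2), (2,4), (5,6), (4,10), (6,11), (15,17), (16,21), (17,22), (21,24), (20,26), (24,27), (26,28), (28,30), (31,32).
Pick (1,2); next start ≥ 2 → (2,4); next start ≥ 4 → (5,6); next start ≥ 6 → (6,11); next start ≥ 11 → (15,17); next start ≥ 17 → (17,22); next start ≥ 22 → (24,27); next start ≥ 27 → (28,30); next start ≥ 30 → (31,32).
Selected 9 shows.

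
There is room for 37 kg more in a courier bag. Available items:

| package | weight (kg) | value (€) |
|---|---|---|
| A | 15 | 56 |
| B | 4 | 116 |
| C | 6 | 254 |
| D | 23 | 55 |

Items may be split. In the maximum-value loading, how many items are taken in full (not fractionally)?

Greedy by value/weight ratio, highest first.
Order: C (254/6=42.33) > B (116/4=29.00) > A (56/15=3.73) > D (55/23=2.39)
Fill: take C (6 @ 254) → take B (4 @ 116) → take A (15 @ 56) → take 12/23 of D → 28.70; 37/37 used.
3 item(s) taken whole; one partial (take 12/23 of D).

3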